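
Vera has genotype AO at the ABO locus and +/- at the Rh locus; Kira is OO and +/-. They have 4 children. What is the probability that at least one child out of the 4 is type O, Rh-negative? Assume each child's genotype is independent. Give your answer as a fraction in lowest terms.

1695/4096

ABO cross AO × OO → 1/2 O, 1/2 A.
Rh cross +/- × +/- → 3/4 Rh+, 1/4 Rh-; so P(type O, Rh-negative) = 1/2 × 1/4 = 1/8 per child.
P(none) = (7/8)^4 = 2401/4096; P(at least one) = 1 − 2401/4096 = 1695/4096.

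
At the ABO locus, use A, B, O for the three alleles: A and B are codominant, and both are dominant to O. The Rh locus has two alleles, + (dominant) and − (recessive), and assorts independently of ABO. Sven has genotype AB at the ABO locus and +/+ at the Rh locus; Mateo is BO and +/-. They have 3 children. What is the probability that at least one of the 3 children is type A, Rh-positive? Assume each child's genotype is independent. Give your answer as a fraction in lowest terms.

37/64

ABO cross AB × BO → 1/4 A, 1/2 B, 1/4 AB.
Rh cross +/+ × +/- → 1 Rh+; so P(type A, Rh-positive) = 1/4 × 1 = 1/4 per child.
P(none) = (3/4)^3 = 27/64; P(at least one) = 1 − 27/64 = 37/64.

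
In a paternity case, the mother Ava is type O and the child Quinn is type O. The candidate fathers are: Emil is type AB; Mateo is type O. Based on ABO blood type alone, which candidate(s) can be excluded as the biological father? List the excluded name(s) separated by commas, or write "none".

Emil

A candidate is excluded only if no genotype consistent with his phenotype could produce a type O child with a type O mother.
Emil (type AB): no genotype consistent with that phenotype can produce a type-O child with a type-O mother.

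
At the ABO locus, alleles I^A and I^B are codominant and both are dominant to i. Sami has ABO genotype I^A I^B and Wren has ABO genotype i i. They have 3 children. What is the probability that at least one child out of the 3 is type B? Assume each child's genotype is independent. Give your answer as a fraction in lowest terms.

ABO cross I^A I^B × i i → 1/2 A, 1/2 B.
So P(type B) = 1/2 per child.
P(none) = (1/2)^3 = 1/8; P(at least one) = 1 − 1/8 = 7/8.

7/8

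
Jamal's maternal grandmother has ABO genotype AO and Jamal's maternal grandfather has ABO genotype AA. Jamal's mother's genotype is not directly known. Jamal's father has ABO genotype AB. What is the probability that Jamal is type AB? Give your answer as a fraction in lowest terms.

Jamal's mother's ABO genotype from AO × AA: 1/2 AA, 1/2 AO.
Crossing each possibility with the father AB and summing P(type AB): 1/2·1/2 + 1/2·1/4 = 3/8.

3/8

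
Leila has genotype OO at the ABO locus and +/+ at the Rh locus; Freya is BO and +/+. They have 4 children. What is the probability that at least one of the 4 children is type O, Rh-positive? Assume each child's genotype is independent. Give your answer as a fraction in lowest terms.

15/16

ABO cross OO × BO → 1/2 O, 1/2 B.
Rh cross +/+ × +/+ → 1 Rh+; so P(type O, Rh-positive) = 1/2 × 1 = 1/2 per child.
P(none) = (1/2)^4 = 1/16; P(at least one) = 1 − 1/16 = 15/16.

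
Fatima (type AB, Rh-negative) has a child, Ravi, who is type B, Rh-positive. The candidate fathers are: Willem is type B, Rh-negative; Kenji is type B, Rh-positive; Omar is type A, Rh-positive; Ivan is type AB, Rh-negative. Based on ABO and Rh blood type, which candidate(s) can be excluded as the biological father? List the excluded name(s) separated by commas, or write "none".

A candidate is excluded only if no genotype consistent with his phenotype could produce a type B, Rh-positive child with a type AB, Rh-negative mother.
Willem (type B, Rh-): no genotype consistent with that phenotype can produce a type-B Rh+ child with a type-AB mother.
Ivan (type AB, Rh-): no genotype consistent with that phenotype can produce a type-B Rh+ child with a type-AB mother.

Willem, Ivan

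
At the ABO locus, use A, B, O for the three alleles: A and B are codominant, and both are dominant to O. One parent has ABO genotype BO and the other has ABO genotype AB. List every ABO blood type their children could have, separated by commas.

A, B, AB

Gametes from BO × AB give offspring ABO genotypes AB, AO, BB, BO, i.e. phenotypes A, B, AB.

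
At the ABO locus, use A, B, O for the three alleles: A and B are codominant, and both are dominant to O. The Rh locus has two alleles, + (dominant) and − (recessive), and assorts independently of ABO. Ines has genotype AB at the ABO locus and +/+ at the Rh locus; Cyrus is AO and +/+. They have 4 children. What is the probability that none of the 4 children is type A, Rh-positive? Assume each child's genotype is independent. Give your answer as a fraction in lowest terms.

ABO cross AB × AO → 1/2 A, 1/4 B, 1/4 AB.
Rh cross +/+ × +/+ → 1 Rh+; so P(type A, Rh-positive) = 1/2 × 1 = 1/2 per child.
P(not type A, Rh-positive) = 1/2 for one child; (1/2)^4 = 1/16.

1/16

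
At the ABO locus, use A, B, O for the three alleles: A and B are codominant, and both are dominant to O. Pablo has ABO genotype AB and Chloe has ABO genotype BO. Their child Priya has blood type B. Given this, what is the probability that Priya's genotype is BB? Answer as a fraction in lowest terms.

1/2

Cross AB × BO → 1/4 AB, 1/4 AO, 1/4 BB, 1/4 BO.
Type-B genotypes among offspring: BB (1/4), BO (1/4); total 1/2.
P(BB | type B) = (1/4) / (1/2) = 1/2.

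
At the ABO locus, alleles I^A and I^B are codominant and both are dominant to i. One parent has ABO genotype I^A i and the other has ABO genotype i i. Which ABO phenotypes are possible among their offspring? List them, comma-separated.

O, A

Gametes from I^A i × i i give offspring ABO genotypes I^A i, i i, i.e. phenotypes O, A.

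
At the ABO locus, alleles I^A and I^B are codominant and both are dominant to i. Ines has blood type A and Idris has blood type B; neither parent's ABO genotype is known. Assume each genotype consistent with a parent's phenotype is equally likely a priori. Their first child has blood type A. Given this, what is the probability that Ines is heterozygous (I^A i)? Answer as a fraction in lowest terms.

Possible genotypes: Ines ∈ {I^A I^A, I^A i}; Idris ∈ {I^B I^B, I^B i}.
Weight each parental genotype pair by prior × P(type-A child):
  I^A I^A × I^B i: posterior weight 2/3.
  I^A i × I^B i: posterior weight 1/3.
Sum the posterior weight over pairs where Ines is I^A i: 1/3.

1/3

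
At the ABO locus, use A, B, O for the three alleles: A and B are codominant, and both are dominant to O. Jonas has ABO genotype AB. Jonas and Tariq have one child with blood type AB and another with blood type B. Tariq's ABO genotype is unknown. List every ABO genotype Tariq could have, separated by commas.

AB, AO, BB, BO

For each candidate genotype of Tariq, check whether crossing it with AB can produce every observed child phenotype.
  AA → possible child types {A, AB} ✗
  AB → possible child types {A, B, AB} ✓
  AO → possible child types {A, B, AB} ✓
  BB → possible child types {B, AB} ✓
  BO → possible child types {A, B, AB} ✓
  OO → possible child types {A, B} ✗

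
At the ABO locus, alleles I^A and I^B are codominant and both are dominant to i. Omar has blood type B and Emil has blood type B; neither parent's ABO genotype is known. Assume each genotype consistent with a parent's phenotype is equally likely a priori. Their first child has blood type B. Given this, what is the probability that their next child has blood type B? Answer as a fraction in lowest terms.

Possible genotypes: Omar ∈ {I^B I^B, I^B i}; Emil ∈ {I^B I^B, I^B i}.
Weight each parental genotype pair by prior × P(type-B child):
  I^B I^B × I^B I^B: posterior weight 4/15; P(next child type B) = 1.
  I^B I^B × I^B i: posterior weight 4/15; P(next child type B) = 1.
  I^B i × I^B I^B: posterior weight 4/15; P(next child type B) = 1.
  I^B i × I^B i: posterior weight 1/5; P(next child type B) = 3/4.
Weighted sum = 19/20.

19/20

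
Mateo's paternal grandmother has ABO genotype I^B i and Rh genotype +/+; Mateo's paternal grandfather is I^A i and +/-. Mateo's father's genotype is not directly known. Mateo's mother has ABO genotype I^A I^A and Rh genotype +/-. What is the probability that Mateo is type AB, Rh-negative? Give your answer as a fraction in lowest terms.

1/32

Mateo's father's ABO genotype from I^B i × I^A i: 1/4 I^A I^B, 1/4 I^A i, 1/4 I^B i, 1/4 i i.
Crossing each possibility with the mother I^A I^A and summing P(type AB): 1/4·1/2 + 1/4·0 + 1/4·1/2 + 1/4·0 = 1/4.
Similarly for Rh via the father's Rh distribution: P(Rh-) = 1/8.
Independent loci: 1/4 × 1/8 = 1/32.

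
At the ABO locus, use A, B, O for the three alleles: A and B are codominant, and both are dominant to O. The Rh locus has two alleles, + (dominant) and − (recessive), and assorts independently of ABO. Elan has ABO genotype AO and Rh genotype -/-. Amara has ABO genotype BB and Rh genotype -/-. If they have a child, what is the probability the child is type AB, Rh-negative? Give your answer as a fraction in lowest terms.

ABO cross AO × BB → offspring phenotypes: 1/2 B, 1/2 AB.
Rh cross -/- × -/- → 1 Rh-.
Independent loci: P(type AB, Rh-negative) = 1/2 × 1 = 1/2.

1/2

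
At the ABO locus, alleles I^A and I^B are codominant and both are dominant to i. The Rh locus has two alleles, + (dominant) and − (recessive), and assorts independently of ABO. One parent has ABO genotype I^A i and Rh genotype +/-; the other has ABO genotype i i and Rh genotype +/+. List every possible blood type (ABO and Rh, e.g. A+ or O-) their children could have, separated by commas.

Gametes from I^A i × i i give offspring ABO genotypes I^A i, i i, i.e. phenotypes O, A.
Rh cross +/- × +/+ → phenotypes Rh+.
Combining independently: O+, A+.

O+, A+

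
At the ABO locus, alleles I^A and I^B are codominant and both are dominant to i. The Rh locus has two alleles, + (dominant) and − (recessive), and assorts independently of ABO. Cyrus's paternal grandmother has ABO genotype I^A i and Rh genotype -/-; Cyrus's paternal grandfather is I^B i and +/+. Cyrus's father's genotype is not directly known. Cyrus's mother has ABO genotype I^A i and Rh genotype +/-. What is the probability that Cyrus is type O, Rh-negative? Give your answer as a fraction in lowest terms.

1/16

Cyrus's father's ABO genotype from I^A i × I^B i: 1/4 I^A I^B, 1/4 I^A i, 1/4 I^B i, 1/4 i i.
Crossing each possibility with the mother I^A i and summing P(type O): 1/4·0 + 1/4·1/4 + 1/4·1/4 + 1/4·1/2 = 1/4.
Similarly for Rh via the father's Rh distribution: P(Rh-) = 1/4.
Independent loci: 1/4 × 1/4 = 1/16.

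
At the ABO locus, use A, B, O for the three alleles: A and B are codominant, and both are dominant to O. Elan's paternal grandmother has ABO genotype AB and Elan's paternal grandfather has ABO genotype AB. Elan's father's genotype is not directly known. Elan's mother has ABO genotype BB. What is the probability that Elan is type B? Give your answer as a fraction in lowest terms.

1/2

Elan's father's ABO genotype from AB × AB: 1/4 AA, 1/2 AB, 1/4 BB.
Crossing each possibility with the mother BB and summing P(type B): 1/4·0 + 1/2·1/2 + 1/4·1 = 1/2.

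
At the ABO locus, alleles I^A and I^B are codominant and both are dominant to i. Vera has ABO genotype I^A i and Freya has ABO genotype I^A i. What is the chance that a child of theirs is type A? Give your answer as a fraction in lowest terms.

ABO cross I^A i × I^A i → offspring phenotypes: 1/4 O, 3/4 A.
So P(type A) = 3/4.

3/4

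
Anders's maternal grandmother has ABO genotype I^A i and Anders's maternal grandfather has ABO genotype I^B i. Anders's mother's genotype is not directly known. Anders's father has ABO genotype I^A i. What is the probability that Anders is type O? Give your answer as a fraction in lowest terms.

1/4

Anders's mother's ABO genotype from I^A i × I^B i: 1/4 I^A I^B, 1/4 I^A i, 1/4 I^B i, 1/4 i i.
Crossing each possibility with the father I^A i and summing P(type O): 1/4·0 + 1/4·1/4 + 1/4·1/4 + 1/4·1/2 = 1/4.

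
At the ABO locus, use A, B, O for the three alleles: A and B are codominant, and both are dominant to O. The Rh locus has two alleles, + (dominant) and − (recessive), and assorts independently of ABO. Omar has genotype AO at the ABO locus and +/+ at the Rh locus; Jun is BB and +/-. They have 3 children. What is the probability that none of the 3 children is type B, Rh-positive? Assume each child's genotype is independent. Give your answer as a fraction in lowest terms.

ABO cross AO × BB → 1/2 B, 1/2 AB.
Rh cross +/+ × +/- → 1 Rh+; so P(type B, Rh-positive) = 1/2 × 1 = 1/2 per child.
P(not type B, Rh-positive) = 1/2 for one child; (1/2)^3 = 1/8.

1/8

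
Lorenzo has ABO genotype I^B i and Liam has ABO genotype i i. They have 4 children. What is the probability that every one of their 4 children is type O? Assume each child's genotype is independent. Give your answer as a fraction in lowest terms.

ABO cross I^B i × i i → 1/2 O, 1/2 B.
So P(type O) = 1/2 per child.
All 4 independent: (1/2)^4 = 1/16.

1/16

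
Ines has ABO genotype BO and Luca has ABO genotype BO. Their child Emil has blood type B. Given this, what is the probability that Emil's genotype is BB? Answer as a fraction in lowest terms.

Cross BO × BO → 1/4 BB, 1/2 BO, 1/4 OO.
Type-B genotypes among offspring: BB (1/4), BO (1/2); total 3/4.
P(BB | type B) = (1/4) / (3/4) = 1/3.

1/3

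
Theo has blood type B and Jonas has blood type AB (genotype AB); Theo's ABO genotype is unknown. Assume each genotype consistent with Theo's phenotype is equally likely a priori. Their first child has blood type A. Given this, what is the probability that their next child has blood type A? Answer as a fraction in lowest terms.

Possible genotypes: Theo ∈ {BB, BO}; Jonas ∈ {AB}.
Weight each parental genotype pair by prior × P(type-A child):
  BO × AB: posterior weight 1; P(next child type A) = 1/4.
Weighted sum = 1/4.

1/4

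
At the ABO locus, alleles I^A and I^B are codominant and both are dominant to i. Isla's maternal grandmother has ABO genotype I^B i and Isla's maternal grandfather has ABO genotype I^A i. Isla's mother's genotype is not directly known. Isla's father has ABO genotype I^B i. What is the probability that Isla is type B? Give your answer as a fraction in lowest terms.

1/2

Isla's mother's ABO genotype from I^B i × I^A i: 1/4 I^A I^B, 1/4 I^A i, 1/4 I^B i, 1/4 i i.
Crossing each possibility with the father I^B i and summing P(type B): 1/4·1/2 + 1/4·1/4 + 1/4·3/4 + 1/4·1/2 = 1/2.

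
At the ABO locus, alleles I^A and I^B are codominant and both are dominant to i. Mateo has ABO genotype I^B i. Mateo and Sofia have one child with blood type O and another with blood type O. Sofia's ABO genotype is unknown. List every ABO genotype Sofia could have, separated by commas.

For each candidate genotype of Sofia, check whether crossing it with I^B i can produce every observed child phenotype.
  I^A I^A → possible child types {A, AB} ✗
  I^A I^B → possible child types {A, B, AB} ✗
  I^A i → possible child types {O, A, B, AB} ✓
  I^B I^B → possible child types {B} ✗
  I^B i → possible child types {O, B} ✓
  i i → possible child types {O, B} ✓

I^A i, I^B i, i i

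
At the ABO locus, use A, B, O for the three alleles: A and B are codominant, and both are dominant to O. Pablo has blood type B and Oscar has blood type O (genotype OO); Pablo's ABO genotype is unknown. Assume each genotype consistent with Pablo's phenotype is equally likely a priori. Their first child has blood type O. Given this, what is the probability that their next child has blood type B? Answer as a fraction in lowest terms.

Possible genotypes: Pablo ∈ {BB, BO}; Oscar ∈ {OO}.
Weight each parental genotype pair by prior × P(type-O child):
  BO × OO: posterior weight 1; P(next child type B) = 1/2.
Weighted sum = 1/2.

1/2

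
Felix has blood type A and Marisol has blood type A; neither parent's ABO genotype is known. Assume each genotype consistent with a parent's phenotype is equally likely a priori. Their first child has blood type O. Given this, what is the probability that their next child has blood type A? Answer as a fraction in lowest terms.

Possible genotypes: Felix ∈ {AA, AO}; Marisol ∈ {AA, AO}.
Weight each parental genotype pair by prior × P(type-O child):
  AO × AO: posterior weight 1; P(next child type A) = 3/4.
Weighted sum = 3/4.

3/4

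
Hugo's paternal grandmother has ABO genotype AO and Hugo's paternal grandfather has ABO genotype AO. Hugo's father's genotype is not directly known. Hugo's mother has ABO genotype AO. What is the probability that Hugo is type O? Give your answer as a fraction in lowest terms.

Hugo's father's ABO genotype from AO × AO: 1/4 AA, 1/2 AO, 1/4 OO.
Crossing each possibility with the mother AO and summing P(type O): 1/4·0 + 1/2·1/4 + 1/4·1/2 = 1/4.

1/4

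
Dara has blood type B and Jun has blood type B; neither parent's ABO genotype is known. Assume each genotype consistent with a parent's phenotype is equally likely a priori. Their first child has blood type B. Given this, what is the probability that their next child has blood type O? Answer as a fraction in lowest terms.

1/20

Possible genotypes: Dara ∈ {I^B I^B, I^B i}; Jun ∈ {I^B I^B, I^B i}.
Weight each parental genotype pair by prior × P(type-B child):
  I^B I^B × I^B I^B: posterior weight 4/15; P(next child type O) = 0.
  I^B I^B × I^B i: posterior weight 4/15; P(next child type O) = 0.
  I^B i × I^B I^B: posterior weight 4/15; P(next child type O) = 0.
  I^B i × I^B i: posterior weight 1/5; P(next child type O) = 1/4.
Weighted sum = 1/20.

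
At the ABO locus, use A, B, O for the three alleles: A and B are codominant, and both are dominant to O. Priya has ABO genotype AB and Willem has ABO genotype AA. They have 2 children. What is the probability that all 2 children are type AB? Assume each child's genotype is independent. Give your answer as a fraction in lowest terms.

1/4

ABO cross AB × AA → 1/2 A, 1/2 AB.
So P(type AB) = 1/2 per child.
All 2 independent: (1/2)^2 = 1/4.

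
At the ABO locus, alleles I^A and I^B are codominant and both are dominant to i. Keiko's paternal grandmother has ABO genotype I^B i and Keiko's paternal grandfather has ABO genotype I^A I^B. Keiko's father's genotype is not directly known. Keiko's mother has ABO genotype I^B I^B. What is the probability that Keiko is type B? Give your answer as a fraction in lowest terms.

3/4

Keiko's father's ABO genotype from I^B i × I^A I^B: 1/4 I^A I^B, 1/4 I^A i, 1/4 I^B I^B, 1/4 I^B i.
Crossing each possibility with the mother I^B I^B and summing P(type B): 1/4·1/2 + 1/4·1/2 + 1/4·1 + 1/4·1 = 3/4.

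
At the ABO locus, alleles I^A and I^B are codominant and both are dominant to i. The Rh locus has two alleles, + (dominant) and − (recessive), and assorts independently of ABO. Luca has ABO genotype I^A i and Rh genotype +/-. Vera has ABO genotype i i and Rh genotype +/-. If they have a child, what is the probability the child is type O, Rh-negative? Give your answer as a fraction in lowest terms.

ABO cross I^A i × i i → offspring phenotypes: 1/2 O, 1/2 A.
Rh cross +/- × +/- → 3/4 Rh+, 1/4 Rh-.
Independent loci: P(type O, Rh-negative) = 1/2 × 1/4 = 1/8.

1/8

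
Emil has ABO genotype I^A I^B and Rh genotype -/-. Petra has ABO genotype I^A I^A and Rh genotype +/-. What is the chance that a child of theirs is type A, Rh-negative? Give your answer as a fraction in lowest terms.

ABO cross I^A I^B × I^A I^A → offspring phenotypes: 1/2 A, 1/2 AB.
Rh cross -/- × +/- → 1/2 Rh+, 1/2 Rh-.
Independent loci: P(type A, Rh-negative) = 1/2 × 1/2 = 1/4.

1/4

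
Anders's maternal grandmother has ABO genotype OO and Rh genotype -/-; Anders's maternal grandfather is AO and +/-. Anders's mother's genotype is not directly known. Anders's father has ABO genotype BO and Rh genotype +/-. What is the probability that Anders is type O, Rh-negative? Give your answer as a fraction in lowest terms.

9/64

Anders's mother's ABO genotype from OO × AO: 1/2 AO, 1/2 OO.
Crossing each possibility with the father BO and summing P(type O): 1/2·1/4 + 1/2·1/2 = 3/8.
Similarly for Rh via the mother's Rh distribution: P(Rh-) = 3/8.
Independent loci: 3/8 × 3/8 = 9/64.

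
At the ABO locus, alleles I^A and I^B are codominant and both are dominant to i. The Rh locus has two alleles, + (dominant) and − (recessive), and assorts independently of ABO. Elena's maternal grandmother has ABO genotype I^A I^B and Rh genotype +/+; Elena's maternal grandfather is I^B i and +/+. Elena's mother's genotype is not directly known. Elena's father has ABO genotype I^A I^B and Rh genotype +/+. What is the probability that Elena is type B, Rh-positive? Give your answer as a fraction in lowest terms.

3/8

Elena's mother's ABO genotype from I^A I^B × I^B i: 1/4 I^A I^B, 1/4 I^A i, 1/4 I^B I^B, 1/4 I^B i.
Crossing each possibility with the father I^A I^B and summing P(type B): 1/4·1/4 + 1/4·1/4 + 1/4·1/2 + 1/4·1/2 = 3/8.
Similarly for Rh via the mother's Rh distribution: P(Rh+) = 1.
Independent loci: 3/8 × 1 = 3/8.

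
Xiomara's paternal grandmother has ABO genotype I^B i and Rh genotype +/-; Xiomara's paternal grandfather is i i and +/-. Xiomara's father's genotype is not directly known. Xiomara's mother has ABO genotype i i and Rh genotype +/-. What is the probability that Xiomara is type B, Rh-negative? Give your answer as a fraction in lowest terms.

Xiomara's father's ABO genotype from I^B i × i i: 1/2 I^B i, 1/2 i i.
Crossing each possibility with the mother i i and summing P(type B): 1/2·1/2 + 1/2·0 = 1/4.
Similarly for Rh via the father's Rh distribution: P(Rh-) = 1/4.
Independent loci: 1/4 × 1/4 = 1/16.

1/16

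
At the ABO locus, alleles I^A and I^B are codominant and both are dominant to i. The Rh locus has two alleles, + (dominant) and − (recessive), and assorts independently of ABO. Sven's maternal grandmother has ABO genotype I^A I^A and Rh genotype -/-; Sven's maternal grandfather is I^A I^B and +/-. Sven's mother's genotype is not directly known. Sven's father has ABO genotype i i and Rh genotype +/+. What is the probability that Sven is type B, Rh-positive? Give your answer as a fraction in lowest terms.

1/4

Sven's mother's ABO genotype from I^A I^A × I^A I^B: 1/2 I^A I^A, 1/2 I^A I^B.
Crossing each possibility with the father i i and summing P(type B): 1/2·0 + 1/2·1/2 = 1/4.
Similarly for Rh via the mother's Rh distribution: P(Rh+) = 1.
Independent loci: 1/4 × 1 = 1/4.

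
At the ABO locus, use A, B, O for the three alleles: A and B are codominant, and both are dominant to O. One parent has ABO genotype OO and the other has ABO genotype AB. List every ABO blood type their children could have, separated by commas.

Gametes from OO × AB give offspring ABO genotypes AO, BO, i.e. phenotypes A, B.

A, B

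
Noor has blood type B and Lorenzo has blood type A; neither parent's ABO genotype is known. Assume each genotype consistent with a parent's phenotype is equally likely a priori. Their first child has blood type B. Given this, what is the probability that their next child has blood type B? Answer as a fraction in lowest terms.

5/12

Possible genotypes: Noor ∈ {I^B I^B, I^B i}; Lorenzo ∈ {I^A I^A, I^A i}.
Weight each parental genotype pair by prior × P(type-B child):
  I^B I^B × I^A i: posterior weight 2/3; P(next child type B) = 1/2.
  I^B i × I^A i: posterior weight 1/3; P(next child type B) = 1/4.
Weighted sum = 5/12.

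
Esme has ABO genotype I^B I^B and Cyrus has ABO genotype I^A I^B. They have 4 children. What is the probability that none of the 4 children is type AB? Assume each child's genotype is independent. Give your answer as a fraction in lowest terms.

1/16

ABO cross I^B I^B × I^A I^B → 1/2 B, 1/2 AB.
So P(type AB) = 1/2 per child.
P(not type AB) = 1/2 for one child; (1/2)^4 = 1/16.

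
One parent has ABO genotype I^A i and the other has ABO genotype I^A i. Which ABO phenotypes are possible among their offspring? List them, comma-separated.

O, A

Gametes from I^A i × I^A i give offspring ABO genotypes I^A I^A, I^A i, i i, i.e. phenotypes O, A.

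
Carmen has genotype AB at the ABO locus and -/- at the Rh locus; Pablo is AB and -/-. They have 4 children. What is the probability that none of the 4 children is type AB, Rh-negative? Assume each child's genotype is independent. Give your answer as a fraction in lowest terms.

1/16

ABO cross AB × AB → 1/4 A, 1/4 B, 1/2 AB.
Rh cross -/- × -/- → 1 Rh-; so P(type AB, Rh-negative) = 1/2 × 1 = 1/2 per child.
P(not type AB, Rh-negative) = 1/2 for one child; (1/2)^4 = 1/16.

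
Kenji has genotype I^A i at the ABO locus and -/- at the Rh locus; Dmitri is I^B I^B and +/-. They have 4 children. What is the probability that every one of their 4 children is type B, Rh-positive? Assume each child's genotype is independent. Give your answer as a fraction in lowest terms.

ABO cross I^A i × I^B I^B → 1/2 B, 1/2 AB.
Rh cross -/- × +/- → 1/2 Rh+, 1/2 Rh-; so P(type B, Rh-positive) = 1/2 × 1/2 = 1/4 per child.
All 4 independent: (1/4)^4 = 1/256.

1/256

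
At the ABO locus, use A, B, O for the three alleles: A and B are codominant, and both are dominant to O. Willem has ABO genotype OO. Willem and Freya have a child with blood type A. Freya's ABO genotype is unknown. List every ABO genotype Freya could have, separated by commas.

For each candidate genotype of Freya, check whether crossing it with OO can produce every observed child phenotype.
  AA → possible child types {A} ✓
  AB → possible child types {A, B} ✓
  AO → possible child types {O, A} ✓
  BB → possible child types {B} ✗
  BO → possible child types {O, B} ✗
  OO → possible child types {O} ✗

AA, AB, AO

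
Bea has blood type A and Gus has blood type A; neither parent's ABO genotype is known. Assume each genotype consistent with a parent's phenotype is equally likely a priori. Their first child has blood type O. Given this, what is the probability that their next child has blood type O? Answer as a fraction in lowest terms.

1/4

Possible genotypes: Bea ∈ {AA, AO}; Gus ∈ {AA, AO}.
Weight each parental genotype pair by prior × P(type-O child):
  AO × AO: posterior weight 1; P(next child type O) = 1/4.
Weighted sum = 1/4.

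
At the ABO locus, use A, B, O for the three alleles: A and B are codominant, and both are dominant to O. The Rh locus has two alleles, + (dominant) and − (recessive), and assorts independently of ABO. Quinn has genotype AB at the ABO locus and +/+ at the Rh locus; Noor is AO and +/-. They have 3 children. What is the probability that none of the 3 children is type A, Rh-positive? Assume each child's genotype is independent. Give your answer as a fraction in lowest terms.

ABO cross AB × AO → 1/2 A, 1/4 B, 1/4 AB.
Rh cross +/+ × +/- → 1 Rh+; so P(type A, Rh-positive) = 1/2 × 1 = 1/2 per child.
P(not type A, Rh-positive) = 1/2 for one child; (1/2)^3 = 1/8.

1/8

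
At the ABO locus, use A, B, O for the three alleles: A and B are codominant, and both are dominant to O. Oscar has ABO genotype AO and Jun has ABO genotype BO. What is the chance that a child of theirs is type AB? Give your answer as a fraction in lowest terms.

ABO cross AO × BO → offspring phenotypes: 1/4 O, 1/4 A, 1/4 B, 1/4 AB.
So P(type AB) = 1/4.

1/4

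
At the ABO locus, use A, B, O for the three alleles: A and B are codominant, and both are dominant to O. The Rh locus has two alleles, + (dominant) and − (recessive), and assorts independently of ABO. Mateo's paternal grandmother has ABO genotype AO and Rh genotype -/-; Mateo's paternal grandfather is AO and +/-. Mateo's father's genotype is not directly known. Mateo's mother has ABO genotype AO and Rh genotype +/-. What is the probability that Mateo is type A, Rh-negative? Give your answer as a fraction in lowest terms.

9/32

Mateo's father's ABO genotype from AO × AO: 1/4 AA, 1/2 AO, 1/4 OO.
Crossing each possibility with the mother AO and summing P(type A): 1/4·1 + 1/2·3/4 + 1/4·1/2 = 3/4.
Similarly for Rh via the father's Rh distribution: P(Rh-) = 3/8.
Independent loci: 3/4 × 3/8 = 9/32.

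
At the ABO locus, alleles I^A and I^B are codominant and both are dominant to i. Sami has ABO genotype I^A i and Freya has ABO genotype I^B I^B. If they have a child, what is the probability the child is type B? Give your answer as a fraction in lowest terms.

1/2

ABO cross I^A i × I^B I^B → offspring phenotypes: 1/2 B, 1/2 AB.
So P(type B) = 1/2.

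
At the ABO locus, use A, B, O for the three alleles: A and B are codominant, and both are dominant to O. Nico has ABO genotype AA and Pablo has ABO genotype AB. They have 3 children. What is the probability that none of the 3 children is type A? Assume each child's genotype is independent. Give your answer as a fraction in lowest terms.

ABO cross AA × AB → 1/2 A, 1/2 AB.
So P(type A) = 1/2 per child.
P(not type A) = 1/2 for one child; (1/2)^3 = 1/8.

1/8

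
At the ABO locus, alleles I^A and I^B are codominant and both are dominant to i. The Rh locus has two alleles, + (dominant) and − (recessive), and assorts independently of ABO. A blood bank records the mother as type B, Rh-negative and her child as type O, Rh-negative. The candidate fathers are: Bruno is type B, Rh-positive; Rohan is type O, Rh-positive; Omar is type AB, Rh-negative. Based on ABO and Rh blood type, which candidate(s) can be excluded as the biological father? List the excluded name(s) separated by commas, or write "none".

A candidate is excluded only if no genotype consistent with his phenotype could produce a type O, Rh-negative child with a type B, Rh-negative mother.
Omar (type AB, Rh-): no genotype consistent with that phenotype can produce a type-O Rh- child with a type-B mother.

Omar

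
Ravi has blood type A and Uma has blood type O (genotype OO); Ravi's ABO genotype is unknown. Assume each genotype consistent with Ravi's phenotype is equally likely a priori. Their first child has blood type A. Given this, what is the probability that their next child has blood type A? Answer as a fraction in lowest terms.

5/6

Possible genotypes: Ravi ∈ {AA, AO}; Uma ∈ {OO}.
Weight each parental genotype pair by prior × P(type-A child):
  AA × OO: posterior weight 2/3; P(next child type A) = 1.
  AO × OO: posterior weight 1/3; P(next child type A) = 1/2.
Weighted sum = 5/6.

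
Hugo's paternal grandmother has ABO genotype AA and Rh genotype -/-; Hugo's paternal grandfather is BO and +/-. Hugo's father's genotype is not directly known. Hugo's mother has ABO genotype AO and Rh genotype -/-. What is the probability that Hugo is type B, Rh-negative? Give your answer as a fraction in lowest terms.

Hugo's father's ABO genotype from AA × BO: 1/2 AB, 1/2 AO.
Crossing each possibility with the mother AO and summing P(type B): 1/2·1/4 + 1/2·0 = 1/8.
Similarly for Rh via the father's Rh distribution: P(Rh-) = 3/4.
Independent loci: 1/8 × 3/4 = 3/32.

3/32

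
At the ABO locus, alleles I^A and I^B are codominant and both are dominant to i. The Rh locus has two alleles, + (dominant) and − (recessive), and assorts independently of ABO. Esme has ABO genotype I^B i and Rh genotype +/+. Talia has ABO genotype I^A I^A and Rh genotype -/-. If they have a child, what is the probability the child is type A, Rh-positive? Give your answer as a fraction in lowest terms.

1/2

ABO cross I^B i × I^A I^A → offspring phenotypes: 1/2 A, 1/2 AB.
Rh cross +/+ × -/- → 1 Rh+.
Independent loci: P(type A, Rh-positive) = 1/2 × 1 = 1/2.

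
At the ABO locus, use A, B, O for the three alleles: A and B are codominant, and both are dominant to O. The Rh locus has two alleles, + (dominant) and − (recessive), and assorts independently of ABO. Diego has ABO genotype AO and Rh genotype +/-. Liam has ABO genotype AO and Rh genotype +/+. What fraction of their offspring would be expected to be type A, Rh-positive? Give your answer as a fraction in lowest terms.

3/4

ABO cross AO × AO → offspring phenotypes: 1/4 O, 3/4 A.
Rh cross +/- × +/+ → 1 Rh+.
Independent loci: P(type A, Rh-positive) = 3/4 × 1 = 3/4.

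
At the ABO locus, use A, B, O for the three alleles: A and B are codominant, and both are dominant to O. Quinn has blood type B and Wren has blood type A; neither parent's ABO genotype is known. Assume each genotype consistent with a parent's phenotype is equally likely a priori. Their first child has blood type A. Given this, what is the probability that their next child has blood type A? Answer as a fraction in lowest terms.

Possible genotypes: Quinn ∈ {BB, BO}; Wren ∈ {AA, AO}.
Weight each parental genotype pair by prior × P(type-A child):
  BO × AA: posterior weight 2/3; P(next child type A) = 1/2.
  BO × AO: posterior weight 1/3; P(next child type A) = 1/4.
Weighted sum = 5/12.

5/12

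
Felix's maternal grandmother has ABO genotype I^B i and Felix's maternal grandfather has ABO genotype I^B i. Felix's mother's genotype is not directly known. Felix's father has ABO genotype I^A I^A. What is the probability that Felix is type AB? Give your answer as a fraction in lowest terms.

1/2

Felix's mother's ABO genotype from I^B i × I^B i: 1/4 I^B I^B, 1/2 I^B i, 1/4 i i.
Crossing each possibility with the father I^A I^A and summing P(type AB): 1/4·1 + 1/2·1/2 + 1/4·0 = 1/2.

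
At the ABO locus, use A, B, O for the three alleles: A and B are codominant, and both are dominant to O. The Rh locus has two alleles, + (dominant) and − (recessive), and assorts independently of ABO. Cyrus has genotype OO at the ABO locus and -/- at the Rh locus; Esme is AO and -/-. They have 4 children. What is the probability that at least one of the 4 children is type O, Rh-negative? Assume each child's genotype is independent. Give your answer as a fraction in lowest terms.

15/16

ABO cross OO × AO → 1/2 O, 1/2 A.
Rh cross -/- × -/- → 1 Rh-; so P(type O, Rh-negative) = 1/2 × 1 = 1/2 per child.
P(none) = (1/2)^4 = 1/16; P(at least one) = 1 − 1/16 = 15/16.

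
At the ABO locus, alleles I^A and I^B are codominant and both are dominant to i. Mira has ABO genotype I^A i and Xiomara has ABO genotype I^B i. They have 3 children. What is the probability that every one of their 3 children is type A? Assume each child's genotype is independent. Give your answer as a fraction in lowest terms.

ABO cross I^A i × I^B i → 1/4 O, 1/4 A, 1/4 B, 1/4 AB.
So P(type A) = 1/4 per child.
All 3 independent: (1/4)^3 = 1/64.

1/64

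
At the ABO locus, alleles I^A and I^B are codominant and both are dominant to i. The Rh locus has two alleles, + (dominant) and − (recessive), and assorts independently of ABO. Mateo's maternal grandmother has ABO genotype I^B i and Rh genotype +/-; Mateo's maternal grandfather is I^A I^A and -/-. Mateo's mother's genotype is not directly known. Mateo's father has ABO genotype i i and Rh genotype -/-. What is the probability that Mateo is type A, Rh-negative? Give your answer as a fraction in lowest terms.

3/8

Mateo's mother's ABO genotype from I^B i × I^A I^A: 1/2 I^A I^B, 1/2 I^A i.
Crossing each possibility with the father i i and summing P(type A): 1/2·1/2 + 1/2·1/2 = 1/2.
Similarly for Rh via the mother's Rh distribution: P(Rh-) = 3/4.
Independent loci: 1/2 × 3/4 = 3/8.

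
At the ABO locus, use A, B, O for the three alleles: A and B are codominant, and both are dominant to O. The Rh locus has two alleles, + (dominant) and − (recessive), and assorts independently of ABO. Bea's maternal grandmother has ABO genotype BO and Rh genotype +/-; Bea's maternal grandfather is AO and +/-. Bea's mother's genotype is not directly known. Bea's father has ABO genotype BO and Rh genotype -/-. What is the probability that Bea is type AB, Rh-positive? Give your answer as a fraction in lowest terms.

1/16

Bea's mother's ABO genotype from BO × AO: 1/4 AB, 1/4 AO, 1/4 BO, 1/4 OO.
Crossing each possibility with the father BO and summing P(type AB): 1/4·1/4 + 1/4·1/4 + 1/4·0 + 1/4·0 = 1/8.
Similarly for Rh via the mother's Rh distribution: P(Rh+) = 1/2.
Independent loci: 1/8 × 1/2 = 1/16.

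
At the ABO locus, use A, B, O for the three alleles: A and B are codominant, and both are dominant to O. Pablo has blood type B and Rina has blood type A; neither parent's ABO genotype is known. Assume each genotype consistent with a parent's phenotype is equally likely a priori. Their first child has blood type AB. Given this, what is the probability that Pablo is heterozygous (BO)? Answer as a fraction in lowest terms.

1/3

Possible genotypes: Pablo ∈ {BB, BO}; Rina ∈ {AA, AO}.
Weight each parental genotype pair by prior × P(type-AB child):
  BB × AA: posterior weight 4/9.
  BB × AO: posterior weight 2/9.
  BO × AA: posterior weight 2/9.
  BO × AO: posterior weight 1/9.
Sum the posterior weight over pairs where Pablo is BO: 1/3.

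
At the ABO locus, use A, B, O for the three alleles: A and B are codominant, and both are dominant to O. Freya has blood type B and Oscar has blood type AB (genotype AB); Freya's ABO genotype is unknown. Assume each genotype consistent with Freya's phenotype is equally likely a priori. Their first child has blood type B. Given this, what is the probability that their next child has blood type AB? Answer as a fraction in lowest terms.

Possible genotypes: Freya ∈ {BB, BO}; Oscar ∈ {AB}.
Weight each parental genotype pair by prior × P(type-B child):
  BB × AB: posterior weight 1/2; P(next child type AB) = 1/2.
  BO × AB: posterior weight 1/2; P(next child type AB) = 1/4.
Weighted sum = 3/8.

3/8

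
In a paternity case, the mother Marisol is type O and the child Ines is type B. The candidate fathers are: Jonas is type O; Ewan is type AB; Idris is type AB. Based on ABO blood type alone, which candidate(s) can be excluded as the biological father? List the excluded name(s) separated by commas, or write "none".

A candidate is excluded only if no genotype consistent with his phenotype could produce a type B child with a type O mother.
Jonas (type O): no genotype consistent with that phenotype can produce a type-B child with a type-O mother.

Jonas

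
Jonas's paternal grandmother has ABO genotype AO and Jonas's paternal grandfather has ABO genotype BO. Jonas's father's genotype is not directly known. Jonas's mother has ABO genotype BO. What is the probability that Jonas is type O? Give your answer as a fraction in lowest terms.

Jonas's father's ABO genotype from AO × BO: 1/4 AB, 1/4 AO, 1/4 BO, 1/4 OO.
Crossing each possibility with the mother BO and summing P(type O): 1/4·0 + 1/4·1/4 + 1/4·1/4 + 1/4·1/2 = 1/4.

1/4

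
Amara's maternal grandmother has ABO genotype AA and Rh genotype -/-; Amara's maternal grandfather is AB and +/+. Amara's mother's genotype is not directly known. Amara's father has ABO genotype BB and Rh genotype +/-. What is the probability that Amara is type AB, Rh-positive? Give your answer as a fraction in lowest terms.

9/16

Amara's mother's ABO genotype from AA × AB: 1/2 AA, 1/2 AB.
Crossing each possibility with the father BB and summing P(type AB): 1/2·1 + 1/2·1/2 = 3/4.
Similarly for Rh via the mother's Rh distribution: P(Rh+) = 3/4.
Independent loci: 3/4 × 3/4 = 9/16.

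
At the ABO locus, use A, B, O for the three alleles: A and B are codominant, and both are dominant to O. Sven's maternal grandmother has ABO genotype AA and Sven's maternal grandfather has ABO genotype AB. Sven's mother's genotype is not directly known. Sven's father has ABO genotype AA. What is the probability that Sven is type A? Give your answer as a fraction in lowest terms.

Sven's mother's ABO genotype from AA × AB: 1/2 AA, 1/2 AB.
Crossing each possibility with the father AA and summing P(type A): 1/2·1 + 1/2·1/2 = 3/4.

3/4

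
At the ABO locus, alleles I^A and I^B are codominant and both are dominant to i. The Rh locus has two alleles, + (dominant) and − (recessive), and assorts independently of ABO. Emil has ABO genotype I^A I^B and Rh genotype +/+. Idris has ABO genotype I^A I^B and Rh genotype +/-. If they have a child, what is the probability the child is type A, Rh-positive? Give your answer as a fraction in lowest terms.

ABO cross I^A I^B × I^A I^B → offspring phenotypes: 1/4 A, 1/4 B, 1/2 AB.
Rh cross +/+ × +/- → 1 Rh+.
Independent loci: P(type A, Rh-positive) = 1/4 × 1 = 1/4.

1/4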